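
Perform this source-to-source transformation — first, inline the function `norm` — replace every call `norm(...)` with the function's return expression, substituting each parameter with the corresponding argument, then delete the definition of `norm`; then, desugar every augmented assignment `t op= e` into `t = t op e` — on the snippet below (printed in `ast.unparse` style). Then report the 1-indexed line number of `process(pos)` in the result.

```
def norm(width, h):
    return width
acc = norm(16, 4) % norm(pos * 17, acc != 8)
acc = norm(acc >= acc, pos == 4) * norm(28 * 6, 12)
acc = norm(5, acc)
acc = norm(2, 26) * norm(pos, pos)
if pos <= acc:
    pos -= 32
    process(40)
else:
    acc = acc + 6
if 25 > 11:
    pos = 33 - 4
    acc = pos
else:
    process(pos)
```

Transformed code:
acc = 16 % (pos * 17)
acc = (acc >= acc) * (28 * 6)
acc = 5
acc = 2 * pos
if pos <= acc:
    pos = pos - 32
    process(40)
else:
    acc = acc + 6
if 25 > 11:
    pos = 33 - 4
    acc = pos
else:
    process(pos)

14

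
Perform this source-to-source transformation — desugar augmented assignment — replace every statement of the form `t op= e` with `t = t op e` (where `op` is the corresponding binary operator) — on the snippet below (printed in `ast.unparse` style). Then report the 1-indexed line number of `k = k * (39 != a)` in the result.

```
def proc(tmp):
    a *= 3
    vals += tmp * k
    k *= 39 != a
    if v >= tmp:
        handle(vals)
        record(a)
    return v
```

4

Transformed code:
def proc(tmp):
    a = a * 3
    vals = vals + tmp * k
    k = k * (39 != a)
    if v >= tmp:
        handle(vals)
        record(a)
    return v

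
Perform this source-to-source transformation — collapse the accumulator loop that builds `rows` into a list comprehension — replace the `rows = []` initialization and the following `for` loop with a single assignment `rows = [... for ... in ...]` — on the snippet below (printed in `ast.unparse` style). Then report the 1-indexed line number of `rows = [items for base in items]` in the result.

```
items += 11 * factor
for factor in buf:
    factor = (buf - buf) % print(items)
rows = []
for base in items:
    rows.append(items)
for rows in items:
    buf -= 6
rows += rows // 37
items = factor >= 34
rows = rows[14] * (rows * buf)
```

Transformed code:
items += 11 * factor
for factor in buf:
    factor = (buf - buf) % print(items)
rows = [items for base in items]
for rows in items:
    buf -= 6
rows += rows // 37
items = factor >= 34
rows = rows[14] * (rows * buf)

4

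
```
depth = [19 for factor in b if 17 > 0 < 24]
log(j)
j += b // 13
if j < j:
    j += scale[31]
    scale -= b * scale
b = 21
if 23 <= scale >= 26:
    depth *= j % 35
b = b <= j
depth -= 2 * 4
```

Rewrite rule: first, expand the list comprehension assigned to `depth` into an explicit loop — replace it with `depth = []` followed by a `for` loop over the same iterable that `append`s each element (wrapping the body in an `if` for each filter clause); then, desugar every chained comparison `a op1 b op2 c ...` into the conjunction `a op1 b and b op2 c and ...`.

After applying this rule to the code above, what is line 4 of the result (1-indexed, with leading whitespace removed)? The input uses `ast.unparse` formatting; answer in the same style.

Transformed code:
depth = []
for factor in b:
    if 17 > 0 and 0 < 24:
        depth.append(19)
log(j)
j += b // 13
if j < j:
    j += scale[31]
    scale -= b * scale
b = 21
if 23 <= scale and scale >= 26:
    depth *= j % 35
b = b <= j
depth -= 2 * 4

depth.append(19)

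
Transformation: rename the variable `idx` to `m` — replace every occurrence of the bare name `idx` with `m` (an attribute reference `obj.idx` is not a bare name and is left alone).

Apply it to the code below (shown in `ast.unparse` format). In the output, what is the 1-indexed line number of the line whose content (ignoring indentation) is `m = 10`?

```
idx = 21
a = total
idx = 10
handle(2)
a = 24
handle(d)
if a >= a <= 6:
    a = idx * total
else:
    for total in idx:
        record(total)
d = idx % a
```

3

Transformed code:
m = 21
a = total
m = 10
handle(2)
a = 24
handle(d)
if a >= a <= 6:
    a = m * total
else:
    for total in m:
        record(total)
d = m % a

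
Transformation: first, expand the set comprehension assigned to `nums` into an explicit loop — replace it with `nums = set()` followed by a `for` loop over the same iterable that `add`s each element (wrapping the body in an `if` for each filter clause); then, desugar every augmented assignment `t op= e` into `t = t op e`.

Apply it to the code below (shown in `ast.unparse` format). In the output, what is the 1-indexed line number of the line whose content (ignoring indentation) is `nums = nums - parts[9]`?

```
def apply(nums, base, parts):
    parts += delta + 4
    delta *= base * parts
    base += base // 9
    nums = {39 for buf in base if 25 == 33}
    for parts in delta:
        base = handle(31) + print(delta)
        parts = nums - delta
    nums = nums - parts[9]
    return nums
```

12

Transformed code:
def apply(nums, base, parts):
    parts = parts + (delta + 4)
    delta = delta * (base * parts)
    base = base + base // 9
    nums = set()
    for buf in base:
        if 25 == 33:
            nums.add(39)
    for parts in delta:
        base = handle(31) + print(delta)
        parts = nums - delta
    nums = nums - parts[9]
    return nums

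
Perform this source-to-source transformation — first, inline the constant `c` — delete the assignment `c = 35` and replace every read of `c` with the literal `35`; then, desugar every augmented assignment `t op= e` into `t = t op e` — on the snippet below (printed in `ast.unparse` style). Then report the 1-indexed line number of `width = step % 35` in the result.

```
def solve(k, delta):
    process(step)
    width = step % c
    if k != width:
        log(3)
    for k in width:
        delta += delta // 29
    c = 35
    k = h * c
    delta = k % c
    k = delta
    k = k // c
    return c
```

Transformed code:
def solve(k, delta):
    process(step)
    width = step % 35
    if k != width:
        log(3)
    for k in width:
        delta = delta + delta // 29
    k = h * 35
    delta = k % 35
    k = delta
    k = k // 35
    return 35

3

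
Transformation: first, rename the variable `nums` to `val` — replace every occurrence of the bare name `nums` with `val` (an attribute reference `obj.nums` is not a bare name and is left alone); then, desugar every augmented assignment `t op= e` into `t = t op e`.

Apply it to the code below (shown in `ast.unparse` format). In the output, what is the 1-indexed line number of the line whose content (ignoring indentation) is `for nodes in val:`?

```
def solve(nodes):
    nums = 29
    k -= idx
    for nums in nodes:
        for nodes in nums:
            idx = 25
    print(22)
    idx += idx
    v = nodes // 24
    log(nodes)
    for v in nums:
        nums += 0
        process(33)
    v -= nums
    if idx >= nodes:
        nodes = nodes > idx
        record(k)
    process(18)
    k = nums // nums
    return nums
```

Transformed code:
def solve(nodes):
    val = 29
    k = k - idx
    for val in nodes:
        for nodes in val:
            idx = 25
    print(22)
    idx = idx + idx
    v = nodes // 24
    log(nodes)
    for v in val:
        val = val + 0
        process(33)
    v = v - val
    if idx >= nodes:
        nodes = nodes > idx
        record(k)
    process(18)
    k = val // val
    return val

5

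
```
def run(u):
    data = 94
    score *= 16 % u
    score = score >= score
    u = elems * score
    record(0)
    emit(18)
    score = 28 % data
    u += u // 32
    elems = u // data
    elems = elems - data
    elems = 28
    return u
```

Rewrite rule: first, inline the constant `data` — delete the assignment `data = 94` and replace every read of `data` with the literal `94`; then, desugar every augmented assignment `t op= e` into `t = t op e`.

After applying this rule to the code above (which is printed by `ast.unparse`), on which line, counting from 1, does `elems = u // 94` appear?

Transformed code:
def run(u):
    score = score * (16 % u)
    score = score >= score
    u = elems * score
    record(0)
    emit(18)
    score = 28 % 94
    u = u + u // 32
    elems = u // 94
    elems = elems - 94
    elems = 28
    return u

9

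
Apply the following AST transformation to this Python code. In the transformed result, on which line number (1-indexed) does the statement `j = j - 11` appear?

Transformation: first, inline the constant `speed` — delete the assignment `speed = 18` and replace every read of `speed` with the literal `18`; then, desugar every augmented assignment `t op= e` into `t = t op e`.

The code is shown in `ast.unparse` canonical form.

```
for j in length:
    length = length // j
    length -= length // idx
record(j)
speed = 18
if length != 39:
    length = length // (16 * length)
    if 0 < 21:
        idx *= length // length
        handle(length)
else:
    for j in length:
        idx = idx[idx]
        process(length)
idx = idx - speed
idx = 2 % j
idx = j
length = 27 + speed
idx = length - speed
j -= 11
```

19

Transformed code:
for j in length:
    length = length // j
    length = length - length // idx
record(j)
if length != 39:
    length = length // (16 * length)
    if 0 < 21:
        idx = idx * (length // length)
        handle(length)
else:
    for j in length:
        idx = idx[idx]
        process(length)
idx = idx - 18
idx = 2 % j
idx = j
length = 27 + 18
idx = length - 18
j = j - 11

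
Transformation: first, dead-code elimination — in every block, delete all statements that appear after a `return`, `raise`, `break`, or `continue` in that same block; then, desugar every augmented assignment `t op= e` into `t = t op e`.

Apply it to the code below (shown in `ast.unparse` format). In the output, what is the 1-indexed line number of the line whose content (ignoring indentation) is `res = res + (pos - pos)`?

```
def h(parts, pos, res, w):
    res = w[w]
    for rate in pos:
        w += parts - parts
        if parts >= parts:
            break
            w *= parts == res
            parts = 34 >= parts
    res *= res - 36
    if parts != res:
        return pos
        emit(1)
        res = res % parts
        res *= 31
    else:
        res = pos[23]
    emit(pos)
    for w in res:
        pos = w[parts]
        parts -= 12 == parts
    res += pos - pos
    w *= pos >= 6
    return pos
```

Transformed code:
def h(parts, pos, res, w):
    res = w[w]
    for rate in pos:
        w = w + (parts - parts)
        if parts >= parts:
            break
    res = res * (res - 36)
    if parts != res:
        return pos
    else:
        res = pos[23]
    emit(pos)
    for w in res:
        pos = w[parts]
        parts = parts - (12 == parts)
    res = res + (pos - pos)
    w = w * (pos >= 6)
    return pos

16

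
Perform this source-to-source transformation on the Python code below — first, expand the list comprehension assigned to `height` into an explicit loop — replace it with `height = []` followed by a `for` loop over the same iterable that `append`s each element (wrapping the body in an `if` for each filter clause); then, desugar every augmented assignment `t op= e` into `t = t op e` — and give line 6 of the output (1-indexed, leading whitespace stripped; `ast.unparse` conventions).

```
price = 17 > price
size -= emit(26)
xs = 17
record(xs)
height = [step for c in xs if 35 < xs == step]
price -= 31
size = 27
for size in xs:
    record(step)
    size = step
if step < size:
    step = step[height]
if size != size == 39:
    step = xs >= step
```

Transformed code:
price = 17 > price
size = size - emit(26)
xs = 17
record(xs)
height = []
for c in xs:
    if 35 < xs == step:
        height.append(step)
price = price - 31
size = 27
for size in xs:
    record(step)
    size = step
if step < size:
    step = step[height]
if size != size == 39:
    step = xs >= step

for c in xs:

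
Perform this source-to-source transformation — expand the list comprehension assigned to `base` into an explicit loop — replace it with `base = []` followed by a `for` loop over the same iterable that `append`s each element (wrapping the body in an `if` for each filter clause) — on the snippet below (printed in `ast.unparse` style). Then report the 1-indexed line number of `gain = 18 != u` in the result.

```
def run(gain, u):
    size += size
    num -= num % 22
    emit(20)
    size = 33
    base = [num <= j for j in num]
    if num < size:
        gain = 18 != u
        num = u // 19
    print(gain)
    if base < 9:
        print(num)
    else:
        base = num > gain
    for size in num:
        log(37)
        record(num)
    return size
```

Transformed code:
def run(gain, u):
    size += size
    num -= num % 22
    emit(20)
    size = 33
    base = []
    for j in num:
        base.append(num <= j)
    if num < size:
        gain = 18 != u
        num = u // 19
    print(gain)
    if base < 9:
        print(num)
    else:
        base = num > gain
    for size in num:
        log(37)
        record(num)
    return size

10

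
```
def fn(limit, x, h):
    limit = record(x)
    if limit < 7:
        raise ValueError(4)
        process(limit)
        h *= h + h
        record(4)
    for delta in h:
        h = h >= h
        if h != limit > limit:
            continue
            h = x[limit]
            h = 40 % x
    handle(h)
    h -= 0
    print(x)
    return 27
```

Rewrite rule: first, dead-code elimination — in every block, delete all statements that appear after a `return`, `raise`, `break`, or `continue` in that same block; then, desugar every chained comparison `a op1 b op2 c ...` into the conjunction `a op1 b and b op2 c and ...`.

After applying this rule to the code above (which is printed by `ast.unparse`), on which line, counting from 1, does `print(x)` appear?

11

Transformed code:
def fn(limit, x, h):
    limit = record(x)
    if limit < 7:
        raise ValueError(4)
    for delta in h:
        h = h >= h
        if h != limit and limit > limit:
            continue
    handle(h)
    h -= 0
    print(x)
    return 27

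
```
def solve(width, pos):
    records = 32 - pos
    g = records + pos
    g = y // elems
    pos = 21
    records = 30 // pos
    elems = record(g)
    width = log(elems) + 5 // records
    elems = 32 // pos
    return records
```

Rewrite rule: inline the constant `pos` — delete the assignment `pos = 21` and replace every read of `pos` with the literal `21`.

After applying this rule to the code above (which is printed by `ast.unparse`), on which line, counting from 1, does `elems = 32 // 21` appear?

8

Transformed code:
def solve(width, pos):
    records = 32 - 21
    g = records + 21
    g = y // elems
    records = 30 // 21
    elems = record(g)
    width = log(elems) + 5 // records
    elems = 32 // 21
    return records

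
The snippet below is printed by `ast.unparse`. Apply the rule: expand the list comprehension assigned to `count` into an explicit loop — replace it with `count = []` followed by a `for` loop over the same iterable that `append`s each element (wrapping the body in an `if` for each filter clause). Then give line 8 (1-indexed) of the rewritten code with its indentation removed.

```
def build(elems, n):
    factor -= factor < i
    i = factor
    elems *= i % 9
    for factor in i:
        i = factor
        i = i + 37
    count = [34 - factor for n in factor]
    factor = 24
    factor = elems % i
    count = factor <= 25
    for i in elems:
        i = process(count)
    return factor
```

count = []

Transformed code:
def build(elems, n):
    factor -= factor < i
    i = factor
    elems *= i % 9
    for factor in i:
        i = factor
        i = i + 37
    count = []
    for n in factor:
        count.append(34 - factor)
    factor = 24
    factor = elems % i
    count = factor <= 25
    for i in elems:
        i = process(count)
    return factor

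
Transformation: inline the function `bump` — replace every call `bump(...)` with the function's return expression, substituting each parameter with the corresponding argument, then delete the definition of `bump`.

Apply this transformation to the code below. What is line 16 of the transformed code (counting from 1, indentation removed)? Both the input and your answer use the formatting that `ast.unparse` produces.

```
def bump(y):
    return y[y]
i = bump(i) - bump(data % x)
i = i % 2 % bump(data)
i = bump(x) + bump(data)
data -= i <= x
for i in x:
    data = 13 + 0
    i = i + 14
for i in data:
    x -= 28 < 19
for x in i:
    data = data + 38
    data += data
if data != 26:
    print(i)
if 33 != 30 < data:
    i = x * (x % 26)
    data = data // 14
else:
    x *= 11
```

Transformed code:
i = i[i] - (data % x)[data % x]
i = i % 2 % data[data]
i = x[x] + data[data]
data -= i <= x
for i in x:
    data = 13 + 0
    i = i + 14
for i in data:
    x -= 28 < 19
for x in i:
    data = data + 38
    data += data
if data != 26:
    print(i)
if 33 != 30 < data:
    i = x * (x % 26)
    data = data // 14
else:
    x *= 11

i = x * (x % 26)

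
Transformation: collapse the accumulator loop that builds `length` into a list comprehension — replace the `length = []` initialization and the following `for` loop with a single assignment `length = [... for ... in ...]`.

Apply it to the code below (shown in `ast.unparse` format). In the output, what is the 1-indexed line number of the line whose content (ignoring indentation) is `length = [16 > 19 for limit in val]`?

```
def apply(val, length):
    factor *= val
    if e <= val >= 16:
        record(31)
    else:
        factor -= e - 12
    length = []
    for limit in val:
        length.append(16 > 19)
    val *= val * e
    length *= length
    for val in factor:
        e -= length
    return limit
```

7

Transformed code:
def apply(val, length):
    factor *= val
    if e <= val >= 16:
        record(31)
    else:
        factor -= e - 12
    length = [16 > 19 for limit in val]
    val *= val * e
    length *= length
    for val in factor:
        e -= length
    return limit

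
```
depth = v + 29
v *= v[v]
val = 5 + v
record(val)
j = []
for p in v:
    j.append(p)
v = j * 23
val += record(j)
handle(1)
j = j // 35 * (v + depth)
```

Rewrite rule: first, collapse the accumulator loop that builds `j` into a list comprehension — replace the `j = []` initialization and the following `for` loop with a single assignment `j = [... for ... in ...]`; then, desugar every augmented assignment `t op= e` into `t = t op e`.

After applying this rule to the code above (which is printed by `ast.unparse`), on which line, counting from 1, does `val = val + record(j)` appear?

Transformed code:
depth = v + 29
v = v * v[v]
val = 5 + v
record(val)
j = [p for p in v]
v = j * 23
val = val + record(j)
handle(1)
j = j // 35 * (v + depth)

7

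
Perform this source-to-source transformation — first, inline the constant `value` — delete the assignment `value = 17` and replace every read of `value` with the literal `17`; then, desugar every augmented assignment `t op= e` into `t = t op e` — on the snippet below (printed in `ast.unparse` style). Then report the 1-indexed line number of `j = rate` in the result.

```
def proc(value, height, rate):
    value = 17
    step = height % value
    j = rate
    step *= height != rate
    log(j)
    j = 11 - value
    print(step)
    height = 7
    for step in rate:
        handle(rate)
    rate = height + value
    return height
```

Transformed code:
def proc(value, height, rate):
    step = height % 17
    j = rate
    step = step * (height != rate)
    log(j)
    j = 11 - 17
    print(step)
    height = 7
    for step in rate:
        handle(rate)
    rate = height + 17
    return height

3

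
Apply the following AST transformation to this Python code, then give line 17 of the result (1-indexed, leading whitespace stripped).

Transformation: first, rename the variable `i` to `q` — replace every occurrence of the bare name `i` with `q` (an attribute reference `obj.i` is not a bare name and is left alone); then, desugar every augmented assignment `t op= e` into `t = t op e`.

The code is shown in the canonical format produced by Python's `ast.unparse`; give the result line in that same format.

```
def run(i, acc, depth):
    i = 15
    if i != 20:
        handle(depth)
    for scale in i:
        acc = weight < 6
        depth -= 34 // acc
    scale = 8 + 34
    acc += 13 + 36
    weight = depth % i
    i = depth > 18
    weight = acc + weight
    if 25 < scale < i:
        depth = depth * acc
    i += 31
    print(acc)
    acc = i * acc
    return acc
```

Transformed code:
def run(q, acc, depth):
    q = 15
    if q != 20:
        handle(depth)
    for scale in q:
        acc = weight < 6
        depth = depth - 34 // acc
    scale = 8 + 34
    acc = acc + (13 + 36)
    weight = depth % q
    q = depth > 18
    weight = acc + weight
    if 25 < scale < q:
        depth = depth * acc
    q = q + 31
    print(acc)
    acc = q * acc
    return acc

acc = q * acc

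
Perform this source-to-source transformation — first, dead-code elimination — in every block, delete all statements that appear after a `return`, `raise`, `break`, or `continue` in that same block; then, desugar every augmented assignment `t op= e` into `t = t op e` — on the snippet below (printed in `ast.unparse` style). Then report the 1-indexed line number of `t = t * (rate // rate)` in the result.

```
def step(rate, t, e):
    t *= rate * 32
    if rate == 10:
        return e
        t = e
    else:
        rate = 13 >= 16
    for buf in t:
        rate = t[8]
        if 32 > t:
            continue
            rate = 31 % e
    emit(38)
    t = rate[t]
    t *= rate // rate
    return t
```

Transformed code:
def step(rate, t, e):
    t = t * (rate * 32)
    if rate == 10:
        return e
    else:
        rate = 13 >= 16
    for buf in t:
        rate = t[8]
        if 32 > t:
            continue
    emit(38)
    t = rate[t]
    t = t * (rate // rate)
    return t

13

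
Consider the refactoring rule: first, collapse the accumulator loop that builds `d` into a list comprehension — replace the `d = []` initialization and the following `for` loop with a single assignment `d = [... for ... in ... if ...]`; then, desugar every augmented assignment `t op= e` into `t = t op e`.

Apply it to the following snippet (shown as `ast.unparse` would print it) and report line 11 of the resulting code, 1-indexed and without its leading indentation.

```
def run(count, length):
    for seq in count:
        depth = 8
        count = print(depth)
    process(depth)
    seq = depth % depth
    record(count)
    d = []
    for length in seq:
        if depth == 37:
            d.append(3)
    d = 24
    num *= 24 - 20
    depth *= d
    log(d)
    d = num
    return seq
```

Transformed code:
def run(count, length):
    for seq in count:
        depth = 8
        count = print(depth)
    process(depth)
    seq = depth % depth
    record(count)
    d = [3 for length in seq if depth == 37]
    d = 24
    num = num * (24 - 20)
    depth = depth * d
    log(d)
    d = num
    return seq

depth = depth * d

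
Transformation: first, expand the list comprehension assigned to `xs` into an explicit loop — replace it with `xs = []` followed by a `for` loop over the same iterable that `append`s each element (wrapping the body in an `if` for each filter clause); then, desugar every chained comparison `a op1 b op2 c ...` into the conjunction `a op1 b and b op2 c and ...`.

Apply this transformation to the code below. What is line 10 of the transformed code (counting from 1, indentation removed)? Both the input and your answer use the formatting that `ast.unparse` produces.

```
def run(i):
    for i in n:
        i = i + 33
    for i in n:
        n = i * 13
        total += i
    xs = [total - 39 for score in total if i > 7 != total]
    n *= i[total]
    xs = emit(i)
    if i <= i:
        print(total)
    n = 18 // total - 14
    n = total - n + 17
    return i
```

xs.append(total - 39)

Transformed code:
def run(i):
    for i in n:
        i = i + 33
    for i in n:
        n = i * 13
        total += i
    xs = []
    for score in total:
        if i > 7 and 7 != total:
            xs.append(total - 39)
    n *= i[total]
    xs = emit(i)
    if i <= i:
        print(total)
    n = 18 // total - 14
    n = total - n + 17
    return i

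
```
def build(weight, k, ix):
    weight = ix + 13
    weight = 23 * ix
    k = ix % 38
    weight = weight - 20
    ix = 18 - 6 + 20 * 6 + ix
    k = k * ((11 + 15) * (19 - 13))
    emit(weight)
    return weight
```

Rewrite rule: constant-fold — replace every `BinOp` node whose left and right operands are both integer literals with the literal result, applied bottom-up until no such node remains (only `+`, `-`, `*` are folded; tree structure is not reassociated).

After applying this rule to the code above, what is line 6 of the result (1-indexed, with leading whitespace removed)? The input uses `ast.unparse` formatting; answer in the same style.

ix = 132 + ix

Transformed code:
def build(weight, k, ix):
    weight = ix + 13
    weight = 23 * ix
    k = ix % 38
    weight = weight - 20
    ix = 132 + ix
    k = k * 156
    emit(weight)
    return weight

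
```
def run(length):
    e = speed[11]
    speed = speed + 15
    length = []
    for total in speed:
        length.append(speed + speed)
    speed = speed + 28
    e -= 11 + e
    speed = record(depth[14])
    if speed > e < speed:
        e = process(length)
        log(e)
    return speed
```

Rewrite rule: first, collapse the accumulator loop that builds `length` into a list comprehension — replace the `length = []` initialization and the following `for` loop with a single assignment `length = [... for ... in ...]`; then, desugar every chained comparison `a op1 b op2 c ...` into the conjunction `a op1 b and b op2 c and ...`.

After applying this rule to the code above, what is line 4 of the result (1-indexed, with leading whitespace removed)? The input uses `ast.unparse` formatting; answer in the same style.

Transformed code:
def run(length):
    e = speed[11]
    speed = speed + 15
    length = [speed + speed for total in speed]
    speed = speed + 28
    e -= 11 + e
    speed = record(depth[14])
    if speed > e and e < speed:
        e = process(length)
        log(e)
    return speed

length = [speed + speed for total in speed]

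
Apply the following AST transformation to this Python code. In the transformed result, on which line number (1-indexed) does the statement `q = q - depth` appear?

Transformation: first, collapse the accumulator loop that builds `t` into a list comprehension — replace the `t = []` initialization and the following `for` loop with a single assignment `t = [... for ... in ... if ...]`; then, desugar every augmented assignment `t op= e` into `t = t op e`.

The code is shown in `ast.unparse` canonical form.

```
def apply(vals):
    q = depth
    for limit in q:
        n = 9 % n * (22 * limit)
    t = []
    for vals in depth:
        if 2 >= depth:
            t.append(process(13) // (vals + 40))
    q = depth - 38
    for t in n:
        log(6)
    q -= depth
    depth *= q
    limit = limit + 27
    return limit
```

Transformed code:
def apply(vals):
    q = depth
    for limit in q:
        n = 9 % n * (22 * limit)
    t = [process(13) // (vals + 40) for vals in depth if 2 >= depth]
    q = depth - 38
    for t in n:
        log(6)
    q = q - depth
    depth = depth * q
    limit = limit + 27
    return limit

9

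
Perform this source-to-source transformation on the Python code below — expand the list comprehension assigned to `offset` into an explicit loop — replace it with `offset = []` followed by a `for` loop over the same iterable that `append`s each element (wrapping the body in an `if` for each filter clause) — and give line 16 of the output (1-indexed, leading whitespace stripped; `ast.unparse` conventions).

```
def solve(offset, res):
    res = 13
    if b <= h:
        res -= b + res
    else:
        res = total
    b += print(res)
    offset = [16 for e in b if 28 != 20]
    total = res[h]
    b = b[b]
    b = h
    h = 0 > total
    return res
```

Transformed code:
def solve(offset, res):
    res = 13
    if b <= h:
        res -= b + res
    else:
        res = total
    b += print(res)
    offset = []
    for e in b:
        if 28 != 20:
            offset.append(16)
    total = res[h]
    b = b[b]
    b = h
    h = 0 > total
    return res

return res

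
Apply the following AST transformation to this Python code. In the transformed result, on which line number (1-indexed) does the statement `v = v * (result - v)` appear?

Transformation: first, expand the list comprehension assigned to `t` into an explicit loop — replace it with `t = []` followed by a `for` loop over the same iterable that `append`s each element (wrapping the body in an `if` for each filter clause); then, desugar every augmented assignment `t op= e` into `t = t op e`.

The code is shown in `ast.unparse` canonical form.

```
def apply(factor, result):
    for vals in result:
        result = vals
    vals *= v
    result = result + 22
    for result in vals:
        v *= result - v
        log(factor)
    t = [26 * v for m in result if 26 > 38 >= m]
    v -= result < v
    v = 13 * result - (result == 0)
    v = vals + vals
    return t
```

7

Transformed code:
def apply(factor, result):
    for vals in result:
        result = vals
    vals = vals * v
    result = result + 22
    for result in vals:
        v = v * (result - v)
        log(factor)
    t = []
    for m in result:
        if 26 > 38 >= m:
            t.append(26 * v)
    v = v - (result < v)
    v = 13 * result - (result == 0)
    v = vals + vals
    return t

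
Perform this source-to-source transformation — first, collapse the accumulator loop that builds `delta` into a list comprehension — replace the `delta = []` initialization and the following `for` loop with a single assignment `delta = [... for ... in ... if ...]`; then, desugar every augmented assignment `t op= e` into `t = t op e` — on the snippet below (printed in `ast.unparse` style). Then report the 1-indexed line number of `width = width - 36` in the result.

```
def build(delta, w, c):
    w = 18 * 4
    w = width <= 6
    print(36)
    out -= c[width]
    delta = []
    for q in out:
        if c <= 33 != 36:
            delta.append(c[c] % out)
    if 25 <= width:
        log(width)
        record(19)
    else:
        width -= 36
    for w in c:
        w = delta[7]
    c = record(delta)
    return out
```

11

Transformed code:
def build(delta, w, c):
    w = 18 * 4
    w = width <= 6
    print(36)
    out = out - c[width]
    delta = [c[c] % out for q in out if c <= 33 != 36]
    if 25 <= width:
        log(width)
        record(19)
    else:
        width = width - 36
    for w in c:
        w = delta[7]
    c = record(delta)
    return out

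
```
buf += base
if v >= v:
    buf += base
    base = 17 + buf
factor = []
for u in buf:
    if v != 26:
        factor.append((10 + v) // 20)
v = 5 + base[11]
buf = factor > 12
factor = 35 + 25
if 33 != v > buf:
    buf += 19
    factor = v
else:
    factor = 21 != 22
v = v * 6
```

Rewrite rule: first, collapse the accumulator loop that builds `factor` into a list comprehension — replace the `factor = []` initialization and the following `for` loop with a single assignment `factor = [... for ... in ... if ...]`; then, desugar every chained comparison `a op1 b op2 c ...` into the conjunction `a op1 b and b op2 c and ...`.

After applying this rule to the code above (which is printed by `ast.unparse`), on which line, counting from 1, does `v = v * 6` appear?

14

Transformed code:
buf += base
if v >= v:
    buf += base
    base = 17 + buf
factor = [(10 + v) // 20 for u in buf if v != 26]
v = 5 + base[11]
buf = factor > 12
factor = 35 + 25
if 33 != v and v > buf:
    buf += 19
    factor = v
else:
    factor = 21 != 22
v = v * 6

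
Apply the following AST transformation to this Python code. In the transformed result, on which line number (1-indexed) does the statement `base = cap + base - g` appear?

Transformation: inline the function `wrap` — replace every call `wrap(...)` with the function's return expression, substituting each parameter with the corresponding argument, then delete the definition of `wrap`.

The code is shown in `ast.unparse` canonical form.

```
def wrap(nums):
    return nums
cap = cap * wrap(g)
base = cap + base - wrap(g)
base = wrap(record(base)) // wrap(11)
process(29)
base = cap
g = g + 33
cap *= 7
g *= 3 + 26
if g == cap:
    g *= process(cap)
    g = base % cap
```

Transformed code:
cap = cap * g
base = cap + base - g
base = record(base) // 11
process(29)
base = cap
g = g + 33
cap *= 7
g *= 3 + 26
if g == cap:
    g *= process(cap)
    g = base % cap

2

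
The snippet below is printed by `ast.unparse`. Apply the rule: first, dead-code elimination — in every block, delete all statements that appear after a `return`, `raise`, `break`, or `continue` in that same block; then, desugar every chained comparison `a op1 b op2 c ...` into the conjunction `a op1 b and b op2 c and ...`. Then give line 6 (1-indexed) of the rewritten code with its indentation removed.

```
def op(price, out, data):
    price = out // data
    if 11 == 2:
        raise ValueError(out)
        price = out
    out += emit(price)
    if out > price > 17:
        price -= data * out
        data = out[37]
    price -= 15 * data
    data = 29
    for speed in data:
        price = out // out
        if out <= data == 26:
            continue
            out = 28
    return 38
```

if out > price and price > 17:

Transformed code:
def op(price, out, data):
    price = out // data
    if 11 == 2:
        raise ValueError(out)
    out += emit(price)
    if out > price and price > 17:
        price -= data * out
        data = out[37]
    price -= 15 * data
    data = 29
    for speed in data:
        price = out // out
        if out <= data and data == 26:
            continue
    return 38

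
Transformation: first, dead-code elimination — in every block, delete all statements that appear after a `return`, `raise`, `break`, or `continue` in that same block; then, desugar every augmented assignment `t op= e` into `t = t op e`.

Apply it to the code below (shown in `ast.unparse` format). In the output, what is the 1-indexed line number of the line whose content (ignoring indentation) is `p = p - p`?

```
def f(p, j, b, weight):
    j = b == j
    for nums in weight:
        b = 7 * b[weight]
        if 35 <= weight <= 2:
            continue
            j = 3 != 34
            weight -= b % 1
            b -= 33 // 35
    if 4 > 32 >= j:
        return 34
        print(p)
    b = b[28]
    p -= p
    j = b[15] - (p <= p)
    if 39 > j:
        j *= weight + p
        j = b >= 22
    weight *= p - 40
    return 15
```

10

Transformed code:
def f(p, j, b, weight):
    j = b == j
    for nums in weight:
        b = 7 * b[weight]
        if 35 <= weight <= 2:
            continue
    if 4 > 32 >= j:
        return 34
    b = b[28]
    p = p - p
    j = b[15] - (p <= p)
    if 39 > j:
        j = j * (weight + p)
        j = b >= 22
    weight = weight * (p - 40)
    return 15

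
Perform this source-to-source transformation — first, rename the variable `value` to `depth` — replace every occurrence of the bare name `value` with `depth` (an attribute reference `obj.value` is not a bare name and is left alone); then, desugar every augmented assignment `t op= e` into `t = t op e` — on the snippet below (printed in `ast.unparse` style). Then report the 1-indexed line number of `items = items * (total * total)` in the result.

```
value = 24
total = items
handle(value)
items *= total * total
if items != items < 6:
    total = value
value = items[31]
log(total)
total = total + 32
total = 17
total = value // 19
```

Transformed code:
depth = 24
total = items
handle(depth)
items = items * (total * total)
if items != items < 6:
    total = depth
depth = items[31]
log(total)
total = total + 32
total = 17
total = depth // 19

4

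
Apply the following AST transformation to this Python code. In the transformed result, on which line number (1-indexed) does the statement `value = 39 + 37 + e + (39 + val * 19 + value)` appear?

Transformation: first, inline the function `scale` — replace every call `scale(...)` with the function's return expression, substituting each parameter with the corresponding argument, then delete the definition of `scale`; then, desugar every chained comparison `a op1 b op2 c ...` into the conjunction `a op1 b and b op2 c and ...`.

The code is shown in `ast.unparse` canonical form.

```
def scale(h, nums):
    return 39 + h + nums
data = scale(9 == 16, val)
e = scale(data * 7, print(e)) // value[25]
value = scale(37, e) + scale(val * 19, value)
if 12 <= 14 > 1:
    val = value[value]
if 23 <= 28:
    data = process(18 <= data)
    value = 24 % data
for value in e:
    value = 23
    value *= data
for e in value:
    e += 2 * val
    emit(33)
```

Transformed code:
data = 39 + (9 == 16) + val
e = (39 + data * 7 + print(e)) // value[25]
value = 39 + 37 + e + (39 + val * 19 + value)
if 12 <= 14 and 14 > 1:
    val = value[value]
if 23 <= 28:
    data = process(18 <= data)
    value = 24 % data
for value in e:
    value = 23
    value *= data
for e in value:
    e += 2 * val
    emit(33)

3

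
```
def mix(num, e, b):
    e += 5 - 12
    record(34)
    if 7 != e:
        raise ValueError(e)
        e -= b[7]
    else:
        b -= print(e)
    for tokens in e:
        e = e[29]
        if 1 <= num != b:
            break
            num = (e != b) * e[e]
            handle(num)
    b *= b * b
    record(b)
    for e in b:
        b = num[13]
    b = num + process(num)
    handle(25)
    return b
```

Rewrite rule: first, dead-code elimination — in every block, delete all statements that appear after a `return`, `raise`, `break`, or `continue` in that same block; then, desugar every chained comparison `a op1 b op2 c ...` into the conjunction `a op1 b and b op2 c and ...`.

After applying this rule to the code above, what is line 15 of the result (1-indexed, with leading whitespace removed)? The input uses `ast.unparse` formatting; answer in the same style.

b = num[13]

Transformed code:
def mix(num, e, b):
    e += 5 - 12
    record(34)
    if 7 != e:
        raise ValueError(e)
    else:
        b -= print(e)
    for tokens in e:
        e = e[29]
        if 1 <= num and num != b:
            break
    b *= b * b
    record(b)
    for e in b:
        b = num[13]
    b = num + process(num)
    handle(25)
    return b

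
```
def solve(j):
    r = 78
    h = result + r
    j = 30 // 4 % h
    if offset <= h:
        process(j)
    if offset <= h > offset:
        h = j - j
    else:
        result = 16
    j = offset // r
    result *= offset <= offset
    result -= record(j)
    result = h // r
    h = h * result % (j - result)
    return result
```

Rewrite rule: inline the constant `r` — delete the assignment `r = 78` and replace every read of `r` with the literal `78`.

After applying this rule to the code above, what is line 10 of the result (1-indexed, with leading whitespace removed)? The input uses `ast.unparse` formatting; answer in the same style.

Transformed code:
def solve(j):
    h = result + 78
    j = 30 // 4 % h
    if offset <= h:
        process(j)
    if offset <= h > offset:
        h = j - j
    else:
        result = 16
    j = offset // 78
    result *= offset <= offset
    result -= record(j)
    result = h // 78
    h = h * result % (j - result)
    return result

j = offset // 78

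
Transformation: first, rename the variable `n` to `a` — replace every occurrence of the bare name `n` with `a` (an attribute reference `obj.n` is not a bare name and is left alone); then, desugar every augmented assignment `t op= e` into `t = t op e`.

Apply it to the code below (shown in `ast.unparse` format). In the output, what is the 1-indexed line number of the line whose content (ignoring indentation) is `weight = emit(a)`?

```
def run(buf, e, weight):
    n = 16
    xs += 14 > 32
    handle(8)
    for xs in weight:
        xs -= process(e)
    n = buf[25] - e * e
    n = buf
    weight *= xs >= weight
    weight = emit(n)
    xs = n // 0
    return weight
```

Transformed code:
def run(buf, e, weight):
    a = 16
    xs = xs + (14 > 32)
    handle(8)
    for xs in weight:
        xs = xs - process(e)
    a = buf[25] - e * e
    a = buf
    weight = weight * (xs >= weight)
    weight = emit(a)
    xs = a // 0
    return weight

10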